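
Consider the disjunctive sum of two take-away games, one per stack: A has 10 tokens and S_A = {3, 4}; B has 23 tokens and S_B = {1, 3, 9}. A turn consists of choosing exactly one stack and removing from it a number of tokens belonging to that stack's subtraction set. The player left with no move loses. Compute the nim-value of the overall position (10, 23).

Stack A, S = {3, 4}:
n :  0  1  2  3  4  5  6  7  8  9 10
G :  0  0  0  1  1  1  2  0  0  0  1
G_A(10) = 1.
Stack B, S = {1, 3, 9}:
G(0) = 0
G(1) = mex{0} = 1
G(2) = mex{1} = 0
G(3) = mex{0,0} = 1
G(4) = mex{1,1} = 0
G(5) = mex{0,0} = 1
G(6) = mex{1,1} = 0
G(7) = mex{0,0} = 1
G(8) = mex{1,1} = 0
G(9) = mex{0,0,0} = 1
G(10) = mex{1,1,1} = 0
G(11) = mex{0,0,0} = 1
G(12) = mex{1,1,1} = 0
G(13) = mex{0,0,0} = 1
G(14) = mex{1,1,1} = 0
G(15) = mex{0,0,0} = 1
G(16) = mex{1,1,1} = 0
G(17) = mex{0,0,0} = 1
G(18) = mex{1,1,1} = 0
G(19) = mex{0,0,0} = 1
G(20) = mex{1,1,1} = 0
G(21) = mex{0,0,0} = 1
G(22) = mex{1,1,1} = 0
G(23) = mex{0,0,0} = 1
G_B(23) = 1.
Combined Grundy value = 1 ⊕ 1 = 0.

0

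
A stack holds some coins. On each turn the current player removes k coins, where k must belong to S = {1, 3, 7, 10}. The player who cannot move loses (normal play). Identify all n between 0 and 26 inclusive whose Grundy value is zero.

0, 2, 4, 6, 8, 17, 19, 21, 23, 25

G(0) = 0
G(1) = mex{0} = 1
G(2) = mex{1} = 0
G(3) = mex{0,0} = 1
G(4) = mex{1,1} = 0
G(5) = mex{0,0} = 1
G(6) = mex{1,1} = 0
G(7) = mex{0,0,0} = 1
G(8) = mex{1,1,1} = 0
G(9) = mex{0,0,0} = 1
G(10) = mex{1,1,1,0} = 2
G(11) = mex{2,0,0,1} = 3
G(12) = mex{3,1,1,0} = 2
G(13) = mex{2,2,0,1} = 3
G(14) = mex{3,3,1,0} = 2
G(15) = mex{2,2,0,1} = 3
G(16) = mex{3,3,1,0} = 2
G(17) = mex{2,2,2,1} = 0
G(18) = mex{0,3,3,0} = 1
G(19) = mex{1,2,2,1} = 0
G(20) = mex{0,0,3,2} = 1
G(21) = mex{1,1,2,3} = 0
G(22) = mex{0,0,3,2} = 1
G(23) = mex{1,1,2,3} = 0
G(24) = mex{0,0,0,2} = 1
G(25) = mex{1,1,1,3} = 0
G(26) = mex{0,0,0,2} = 1
P-positions are exactly the n with G(n) = 0.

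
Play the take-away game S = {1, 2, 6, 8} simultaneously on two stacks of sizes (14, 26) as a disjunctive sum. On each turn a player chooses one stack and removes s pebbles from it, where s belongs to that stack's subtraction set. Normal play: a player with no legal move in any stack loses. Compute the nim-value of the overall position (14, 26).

All stacks use S = {1, 2, 6, 8}:
n :  0  1  2  3  4  5  6  7  8  9 10 11 12 13 14 15 16 17 18 19 20 21 22 23 24 25 26
G :  0  1  2  0  1  2  3  0  1  2  0  1  2  3  0  1  2  0  1  2  3  0  1  2  0  1  2
Stack A: G(14) = 0.
Stack B: G(26) = 2.
Combined Grundy value = 0 ⊕ 2 = 2.

2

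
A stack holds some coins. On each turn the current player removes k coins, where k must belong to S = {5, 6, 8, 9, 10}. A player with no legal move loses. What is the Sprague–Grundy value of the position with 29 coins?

2

n :  0  1  2  3  4  5  6  7  8  9 10 11 12 13 14 15 16 17 18 19 20 21 22 23 24 25 26 27 28 29
G :  0  0  0  0  0  1  1  1  1  1  2  2  2  2  2  0  0  0  0  0  1  1  1  1  1  2  2  2  2  2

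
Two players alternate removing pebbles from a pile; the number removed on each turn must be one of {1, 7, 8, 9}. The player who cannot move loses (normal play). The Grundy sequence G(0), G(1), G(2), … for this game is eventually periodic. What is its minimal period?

16

G(0) = 0
G(1) = mex{0} = 1
G(2) = mex{1} = 0
G(3) = mex{0} = 1
G(4) = mex{1} = 0
G(5) = mex{0} = 1
G(6) = mex{1} = 0
G(7) = mex{0,0} = 1
G(8) = mex{1,1,0} = 2
G(9) = mex{2,0,1,0} = 3
G(10) = mex{3,1,0,1} = 2
G(11) = mex{2,0,1,0} = 3
G(12) = mex{3,1,0,1} = 2
G(13) = mex{2,0,1,0} = 3
G(14) = mex{3,1,0,1} = 2
G(15) = mex{2,2,1,0} = 3
G(16) = mex{3,3,2,1} = 0
G(17) = mex{0,2,3,2} = 1
G(18) = mex{1,3,2,3} = 0
G(19) = mex{0,2,3,2} = 1
G(20) = mex{1,3,2,3} = 0
G(21) = mex{0,2,3,2} = 1
G(22) = mex{1,3,2,3} = 0
G(23) = mex{0,0,3,2} = 1
G(24) = mex{1,1,0,3} = 2
G(25) = mex{2,0,1,0} = 3
G(26) = mex{3,1,0,1} = 2
G(27) = mex{2,0,1,0} = 3
G(28) = mex{3,1,0,1} = 2
G(29) = mex{2,0,1,0} = 3
G(30) = mex{3,1,0,1} = 2
G(31) = mex{2,2,1,0} = 3
G(32) = mex{3,3,2,1} = 0
G(33) = mex{0,2,3,2} = 1
G(n+16) = G(n) holds for n = 0,…,8 (a full window of length max(S) = 9), so the sequence is purely periodic with period 16.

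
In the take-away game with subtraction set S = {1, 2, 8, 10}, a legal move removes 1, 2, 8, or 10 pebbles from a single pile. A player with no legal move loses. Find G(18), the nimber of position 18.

G(0) = 0
G(1) = mex{0} = 1
G(2) = mex{1,0} = 2
G(3) = mex{2,1} = 0
G(4) = mex{0,2} = 1
G(5) = mex{1,0} = 2
G(6) = mex{2,1} = 0
G(7) = mex{0,2} = 1
G(8) = mex{1,0,0} = 2
G(9) = mex{2,1,1} = 0
G(10) = mex{0,2,2,0} = 1
G(11) = mex{1,0,0,1} = 2
G(12) = mex{2,1,1,2} = 0
G(13) = mex{0,2,2,0} = 1
G(14) = mex{1,0,0,1} = 2
G(15) = mex{2,1,1,2} = 0
G(16) = mex{0,2,2,0} = 1
G(17) = mex{1,0,0,1} = 2
G(18) = mex{2,1,1,2} = 0

0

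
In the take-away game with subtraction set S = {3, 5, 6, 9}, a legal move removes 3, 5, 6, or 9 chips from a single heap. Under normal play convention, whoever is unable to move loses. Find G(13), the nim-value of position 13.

n :  0  1  2  3  4  5  6  7  8  9 10 11 12 13
G :  0  0  0  1  1  1  2  2  2  3  3  3  0  0

0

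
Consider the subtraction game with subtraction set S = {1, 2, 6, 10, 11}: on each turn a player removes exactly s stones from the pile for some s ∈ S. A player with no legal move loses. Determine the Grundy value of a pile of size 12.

0

G(0) = 0
G(1) = mex{0} = 1
G(2) = mex{1,0} = 2
G(3) = mex{2,1} = 0
G(4) = mex{0,2} = 1
G(5) = mex{1,0} = 2
G(6) = mex{2,1,0} = 3
G(7) = mex{3,2,1} = 0
G(8) = mex{0,3,2} = 1
G(9) = mex{1,0,0} = 2
G(10) = mex{2,1,1,0} = 3
G(11) = mex{3,2,2,1,0} = 4
G(12) = mex{4,3,3,2,1} = 0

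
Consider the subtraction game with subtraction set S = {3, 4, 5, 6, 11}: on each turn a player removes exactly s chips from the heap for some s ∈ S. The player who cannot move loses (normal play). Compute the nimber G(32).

G(0) = 0
G(1) = mex{} = 0
G(2) = mex{} = 0
G(3) = mex{0} = 1
G(4) = mex{0,0} = 1
G(5) = mex{0,0,0} = 1
G(6) = mex{1,0,0,0} = 2
G(7) = mex{1,1,0,0} = 2
G(8) = mex{1,1,1,0} = 2
G(9) = mex{2,1,1,1} = 0
G(10) = mex{2,2,1,1} = 0
G(11) = mex{2,2,2,1,0} = 3
G(12) = mex{0,2,2,2,0} = 1
G(13) = mex{0,0,2,2,0} = 1
G(14) = mex{3,0,0,2,1} = 4
G(15) = mex{1,3,0,0,1} = 2
G(16) = mex{1,1,3,0,1} = 2
G(17) = mex{4,1,1,3,2} = 0
G(18) = mex{2,4,1,1,2} = 0
G(19) = mex{2,2,4,1,2} = 0
G(20) = mex{0,2,2,4,0} = 1
G(21) = mex{0,0,2,2,0} = 1
G(22) = mex{0,0,0,2,3} = 1
G(23) = mex{1,0,0,0,1} = 2
G(24) = mex{1,1,0,0,1} = 2
G(25) = mex{1,1,1,0,4} = 2
G(26) = mex{2,1,1,1,2} = 0
G(27) = mex{2,2,1,1,2} = 0
G(28) = mex{2,2,2,1,0} = 3
G(29) = mex{0,2,2,2,0} = 1
G(30) = mex{0,0,2,2,0} = 1
G(31) = mex{3,0,0,2,1} = 4
G(32) = mex{1,3,0,0,1} = 2

2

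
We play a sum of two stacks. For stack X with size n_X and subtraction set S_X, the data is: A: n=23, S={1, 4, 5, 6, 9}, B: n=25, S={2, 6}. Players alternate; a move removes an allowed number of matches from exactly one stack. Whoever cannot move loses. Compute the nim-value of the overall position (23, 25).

Stack A, S = {1, 4, 5, 6, 9}:
n :  0  1  2  3  4  5  6  7  8  9 10 11 12 13 14 15 16 17 18 19 20 21 22 23
G :  0  1  0  1  2  3  2  3  4  5  0  1  0  1  2  3  2  3  4  5  0  1  0  1
G_A(23) = 1.
Stack B, S = {2, 6}:
n :  0  1  2  3  4  5  6  7  8  9 10 11 12 13 14 15 16 17 18 19 20 21 22 23 24 25
G :  0  0  1  1  0  0  1  1  0  0  1  1  0  0  1  1  0  0  1  1  0  0  1  1  0  0
G_B(25) = 0.
Combined Grundy value = 1 ⊕ 0 = 1.

1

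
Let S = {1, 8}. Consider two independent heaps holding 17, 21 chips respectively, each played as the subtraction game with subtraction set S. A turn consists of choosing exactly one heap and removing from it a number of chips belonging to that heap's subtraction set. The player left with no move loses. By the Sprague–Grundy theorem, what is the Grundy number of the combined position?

All heaps use S = {1, 8}:
n :  0  1  2  3  4  5  6  7  8  9 10 11 12 13 14 15 16 17 18 19 20 21
G :  0  1  0  1  0  1  0  1  2  0  1  0  1  0  1  0  1  2  0  1  0  1
Heap A: G(17) = 2.
Heap B: G(21) = 1.
Combined Grundy value = 2 ⊕ 1 = 3.

3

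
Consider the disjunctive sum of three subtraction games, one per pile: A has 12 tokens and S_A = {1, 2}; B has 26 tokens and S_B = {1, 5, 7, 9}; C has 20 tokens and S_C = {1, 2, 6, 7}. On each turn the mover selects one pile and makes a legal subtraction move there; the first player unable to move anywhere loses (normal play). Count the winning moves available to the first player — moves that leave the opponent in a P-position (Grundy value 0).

Pile A, S = {1, 2}:
G(0) = 0
G(1) = mex{0} = 1
G(2) = mex{1,0} = 2
G(3) = mex{2,1} = 0
G(4) = mex{0,2} = 1
G(5) = mex{1,0} = 2
G(6) = mex{2,1} = 0
G(7) = mex{0,2} = 1
G(8) = mex{1,0} = 2
G(9) = mex{2,1} = 0
G(10) = mex{0,2} = 1
G(11) = mex{1,0} = 2
G(12) = mex{2,1} = 0
G_A(12) = 0.
Pile B, S = {1, 5, 7, 9}:
G(0) = 0
G(1) = mex{0} = 1
G(2) = mex{1} = 0
G(3) = mex{0} = 1
G(4) = mex{1} = 0
G(5) = mex{0,0} = 1
G(6) = mex{1,1} = 0
G(7) = mex{0,0,0} = 1
G(8) = mex{1,1,1} = 0
G(9) = mex{0,0,0,0} = 1
G(10) = mex{1,1,1,1} = 0
G(11) = mex{0,0,0,0} = 1
G(12) = mex{1,1,1,1} = 0
G(13) = mex{0,0,0,0} = 1
G(14) = mex{1,1,1,1} = 0
G(15) = mex{0,0,0,0} = 1
G(16) = mex{1,1,1,1} = 0
G(17) = mex{0,0,0,0} = 1
G(18) = mex{1,1,1,1} = 0
G(19) = mex{0,0,0,0} = 1
G(20) = mex{1,1,1,1} = 0
G(21) = mex{0,0,0,0} = 1
G(22) = mex{1,1,1,1} = 0
G(23) = mex{0,0,0,0} = 1
G(24) = mex{1,1,1,1} = 0
G(25) = mex{0,0,0,0} = 1
G(26) = mex{1,1,1,1} = 0
G_B(26) = 0.
Pile C, S = {1, 2, 6, 7}:
n :  0  1  2  3  4  5  6  7  8  9 10 11 12 13 14 15 16 17 18 19 20
G :  0  1  2  0  1  2  3  4  0  1  2  0  1  2  3  4  0  1  2  0  1
G_C(20) = 1.
Combined Grundy value = 0 ⊕ 0 ⊕ 1 = 1.
A winning move leaves total XOR = 0, i.e. changes one component's Grundy value g to g ⊕ X where X is the current total.
Pile A: need g' = 0⊕1 = 1. Options: 12−1→G=2, 12−2→G=1. Hits: 1.
Pile B: need g' = 0⊕1 = 1. Options: 26−1→G=1, 26−5→G=1, 26−7→G=1, 26−9→G=1. Hits: 4.
Pile C: need g' = 1⊕1 = 0. Options: 20−1→G=0, 20−2→G=2, 20−6→G=3, 20−7→G=2. Hits: 1.

6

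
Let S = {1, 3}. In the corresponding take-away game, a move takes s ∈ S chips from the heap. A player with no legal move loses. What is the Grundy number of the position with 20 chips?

G(0) = 0
G(1) = mex{0} = 1
G(2) = mex{1} = 0
G(3) = mex{0,0} = 1
G(4) = mex{1,1} = 0
G(5) = mex{0,0} = 1
G(6) = mex{1,1} = 0
G(7) = mex{0,0} = 1
G(8) = mex{1,1} = 0
G(9) = mex{0,0} = 1
G(10) = mex{1,1} = 0
G(11) = mex{0,0} = 1
G(12) = mex{1,1} = 0
G(13) = mex{0,0} = 1
G(14) = mex{1,1} = 0
G(15) = mex{0,0} = 1
G(16) = mex{1,1} = 0
G(17) = mex{0,0} = 1
G(18) = mex{1,1} = 0
G(19) = mex{0,0} = 1
G(20) = mex{1,1} = 0

0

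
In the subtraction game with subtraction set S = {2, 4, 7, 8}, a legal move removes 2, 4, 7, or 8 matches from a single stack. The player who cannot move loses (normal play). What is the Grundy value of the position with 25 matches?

1

G(0) = 0
G(1) = mex{} = 0
G(2) = mex{0} = 1
G(3) = mex{0} = 1
G(4) = mex{1,0} = 2
G(5) = mex{1,0} = 2
G(6) = mex{2,1} = 0
G(7) = mex{2,1,0} = 3
G(8) = mex{0,2,0,0} = 1
G(9) = mex{3,2,1,0} = 4
G(10) = mex{1,0,1,1} = 2
G(11) = mex{4,3,2,1} = 0
G(12) = mex{2,1,2,2} = 0
G(13) = mex{0,4,0,2} = 1
G(14) = mex{0,2,3,0} = 1
G(15) = mex{1,0,1,3} = 2
G(16) = mex{1,0,4,1} = 2
G(17) = mex{2,1,2,4} = 0
G(18) = mex{2,1,0,2} = 3
G(19) = mex{0,2,0,0} = 1
G(20) = mex{3,2,1,0} = 4
G(21) = mex{1,0,1,1} = 2
G(22) = mex{4,3,2,1} = 0
G(23) = mex{2,1,2,2} = 0
G(24) = mex{0,4,0,2} = 1
G(25) = mex{0,2,3,0} = 1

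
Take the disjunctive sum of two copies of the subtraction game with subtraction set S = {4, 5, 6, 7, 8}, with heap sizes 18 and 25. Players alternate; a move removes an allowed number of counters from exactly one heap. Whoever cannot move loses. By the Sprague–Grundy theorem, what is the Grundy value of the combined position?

1

All heaps use S = {4, 5, 6, 7, 8}:
G(0) = 0
G(1) = mex{} = 0
G(2) = mex{} = 0
G(3) = mex{} = 0
G(4) = mex{0} = 1
G(5) = mex{0,0} = 1
G(6) = mex{0,0,0} = 1
G(7) = mex{0,0,0,0} = 1
G(8) = mex{1,0,0,0,0} = 2
G(9) = mex{1,1,0,0,0} = 2
G(10) = mex{1,1,1,0,0} = 2
G(11) = mex{1,1,1,1,0} = 2
G(12) = mex{2,1,1,1,1} = 0
G(13) = mex{2,2,1,1,1} = 0
G(14) = mex{2,2,2,1,1} = 0
G(15) = mex{2,2,2,2,1} = 0
G(16) = mex{0,2,2,2,2} = 1
G(17) = mex{0,0,2,2,2} = 1
G(18) = mex{0,0,0,2,2} = 1
G(19) = mex{0,0,0,0,2} = 1
G(20) = mex{1,0,0,0,0} = 2
G(21) = mex{1,1,0,0,0} = 2
G(22) = mex{1,1,1,0,0} = 2
G(23) = mex{1,1,1,1,0} = 2
G(24) = mex{2,1,1,1,1} = 0
G(25) = mex{2,2,1,1,1} = 0
Heap A: G(18) = 1.
Heap B: G(25) = 0.
Combined Grundy value = 1 ⊕ 0 = 1.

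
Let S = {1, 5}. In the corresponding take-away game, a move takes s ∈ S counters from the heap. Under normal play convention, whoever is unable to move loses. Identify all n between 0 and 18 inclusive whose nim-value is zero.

G(0) = 0
G(1) = mex{0} = 1
G(2) = mex{1} = 0
G(3) = mex{0} = 1
G(4) = mex{1} = 0
G(5) = mex{0,0} = 1
G(6) = mex{1,1} = 0
G(7) = mex{0,0} = 1
G(8) = mex{1,1} = 0
G(9) = mex{0,0} = 1
G(10) = mex{1,1} = 0
G(11) = mex{0,0} = 1
G(12) = mex{1,1} = 0
G(13) = mex{0,0} = 1
G(14) = mex{1,1} = 0
G(15) = mex{0,0} = 1
G(16) = mex{1,1} = 0
G(17) = mex{0,0} = 1
G(18) = mex{1,1} = 0
P-positions are exactly the n with G(n) = 0.

0, 2, 4, 6, 8, 10, 12, 14, 16, 18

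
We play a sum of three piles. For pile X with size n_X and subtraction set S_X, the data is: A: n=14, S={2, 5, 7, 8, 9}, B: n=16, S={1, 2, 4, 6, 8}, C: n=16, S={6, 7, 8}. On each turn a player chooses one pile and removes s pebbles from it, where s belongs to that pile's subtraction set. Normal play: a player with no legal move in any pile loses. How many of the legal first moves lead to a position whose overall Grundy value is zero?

2

Pile A, S = {2, 5, 7, 8, 9}:
n :  0  1  2  3  4  5  6  7  8  9 10 11 12 13 14
G :  0  0  1  1  0  2  1  3  2  2  3  3  4  4  0
G_A(14) = 0.
Pile B, S = {1, 2, 4, 6, 8}:
n :  0  1  2  3  4  5  6  7  8  9 10 11 12 13 14 15 16
G :  0  1  2  0  1  2  3  4  5  3  0  1  2  0  1  2  3
G_B(16) = 3.
Pile C, S = {6, 7, 8}:
G(0) = 0
G(1) = mex{} = 0
G(2) = mex{} = 0
G(3) = mex{} = 0
G(4) = mex{} = 0
G(5) = mex{} = 0
G(6) = mex{0} = 1
G(7) = mex{0,0} = 1
G(8) = mex{0,0,0} = 1
G(9) = mex{0,0,0} = 1
G(10) = mex{0,0,0} = 1
G(11) = mex{0,0,0} = 1
G(12) = mex{1,0,0} = 2
G(13) = mex{1,1,0} = 2
G(14) = mex{1,1,1} = 0
G(15) = mex{1,1,1} = 0
G(16) = mex{1,1,1} = 0
G_C(16) = 0.
Combined Grundy value = 0 ⊕ 3 ⊕ 0 = 3.
A winning move leaves total XOR = 0, i.e. changes one component's Grundy value g to g ⊕ X where X is the current total.
Pile A: need g' = 0⊕3 = 3. Options: 14−2→G=4, 14−5→G=2, 14−7→G=3, 14−8→G=1, 14−9→G=2. Hits: 1.
Pile B: need g' = 3⊕3 = 0. Options: 16−1→G=2, 16−2→G=1, 16−4→G=2, 16−6→G=0, 16−8→G=5. Hits: 1.
Pile C: need g' = 0⊕3 = 3. Options: 16−6→G=1, 16−7→G=1, 16−8→G=1. Hits: 0.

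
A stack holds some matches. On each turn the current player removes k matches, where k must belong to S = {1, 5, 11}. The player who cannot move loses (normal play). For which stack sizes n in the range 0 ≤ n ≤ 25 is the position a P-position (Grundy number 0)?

n :  0  1  2  3  4  5  6  7  8  9 10 11 12 13 14 15 16 17 18 19 20 21 22 23 24 25
G :  0  1  0  1  0  1  0  1  0  1  0  1  0  1  0  1  0  1  0  1  0  1  0  1  0  1
P-positions are exactly the n with G(n) = 0.

0, 2, 4, 6, 8, 10, 12, 14, 16, 18, 20, 22, 24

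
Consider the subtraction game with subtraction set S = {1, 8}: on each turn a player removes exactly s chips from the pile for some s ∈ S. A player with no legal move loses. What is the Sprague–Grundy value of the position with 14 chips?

n :  0  1  2  3  4  5  6  7  8  9 10 11 12 13 14
G :  0  1  0  1  0  1  0  1  2  0  1  0  1  0  1

1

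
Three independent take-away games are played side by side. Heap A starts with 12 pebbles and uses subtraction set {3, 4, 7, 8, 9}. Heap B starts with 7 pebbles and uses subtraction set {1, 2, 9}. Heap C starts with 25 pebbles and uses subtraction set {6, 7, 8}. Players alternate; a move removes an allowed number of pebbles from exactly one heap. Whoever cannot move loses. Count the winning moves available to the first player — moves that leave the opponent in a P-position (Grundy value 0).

0

Heap A, S = {3, 4, 7, 8, 9}:
n :  0  1  2  3  4  5  6  7  8  9 10 11 12
G :  0  0  0  1  1  1  2  2  2  3  3  3  0
G_A(12) = 0.
Heap B, S = {1, 2, 9}:
n : 0 1 2 3 4 5 6 7
G : 0 1 2 0 1 2 0 1
G_B(7) = 1.
Heap C, S = {6, 7, 8}:
n :  0  1  2  3  4  5  6  7  8  9 10 11 12 13 14 15 16 17 18 19 20 21 22 23 24 25
G :  0  0  0  0  0  0  1  1  1  1  1  1  2  2  0  0  0  0  0  0  1  1  1  1  1  1
G_C(25) = 1.
Combined Grundy value = 0 ⊕ 1 ⊕ 1 = 0.
A winning move leaves total XOR = 0, i.e. changes one component's Grundy value g to g ⊕ X where X is the current total.
Heap A: target g' = 0⊕0 = 0, but every legal move changes the Grundy value (mex property), so 0 moves.
Heap B: target g' = 1⊕0 = 1, but every legal move changes the Grundy value (mex property), so 0 moves.
Heap C: target g' = 1⊕0 = 1, but every legal move changes the Grundy value (mex property), so 0 moves.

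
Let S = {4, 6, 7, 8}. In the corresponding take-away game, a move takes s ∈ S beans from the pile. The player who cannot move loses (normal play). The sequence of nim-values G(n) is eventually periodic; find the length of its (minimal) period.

G(0) = 0
G(1) = mex{} = 0
G(2) = mex{} = 0
G(3) = mex{} = 0
G(4) = mex{0} = 1
G(5) = mex{0} = 1
G(6) = mex{0,0} = 1
G(7) = mex{0,0,0} = 1
G(8) = mex{1,0,0,0} = 2
G(9) = mex{1,0,0,0} = 2
G(10) = mex{1,1,0,0} = 2
G(11) = mex{1,1,1,0} = 2
G(12) = mex{2,1,1,1} = 0
G(13) = mex{2,1,1,1} = 0
G(14) = mex{2,2,1,1} = 0
G(15) = mex{2,2,2,1} = 0
G(16) = mex{0,2,2,2} = 1
G(17) = mex{0,2,2,2} = 1
G(18) = mex{0,0,2,2} = 1
G(19) = mex{0,0,0,2} = 1
G(20) = mex{1,0,0,0} = 2
G(21) = mex{1,0,0,0} = 2
G(22) = mex{1,1,0,0} = 2
G(23) = mex{1,1,1,0} = 2
G(24) = mex{2,1,1,1} = 0
G(25) = mex{2,1,1,1} = 0
G(n+12) = G(n) holds for n = 0,…,7 (a full window of length max(S) = 8), so the sequence is purely periodic with period 12.

12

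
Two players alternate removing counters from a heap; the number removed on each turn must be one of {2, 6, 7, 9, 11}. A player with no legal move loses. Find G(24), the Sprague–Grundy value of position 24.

1

n :  0  1  2  3  4  5  6  7  8  9 10 11 12 13 14 15 16 17 18 19 20 21 22 23 24
G :  0  0  1  1  0  0  1  1  2  2  3  3  2  2  3  3  4  0  0  1  1  0  0  1  1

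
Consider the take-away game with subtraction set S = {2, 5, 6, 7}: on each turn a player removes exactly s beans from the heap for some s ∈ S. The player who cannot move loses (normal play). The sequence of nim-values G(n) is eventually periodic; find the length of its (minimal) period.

G(0) = 0
G(1) = mex{} = 0
G(2) = mex{0} = 1
G(3) = mex{0} = 1
G(4) = mex{1} = 0
G(5) = mex{1,0} = 2
G(6) = mex{0,0,0} = 1
G(7) = mex{2,1,0,0} = 3
G(8) = mex{1,1,1,0} = 2
G(9) = mex{3,0,1,1} = 2
G(10) = mex{2,2,0,1} = 3
G(11) = mex{2,1,2,0} = 3
G(12) = mex{3,3,1,2} = 0
G(13) = mex{3,2,3,1} = 0
G(14) = mex{0,2,2,3} = 1
G(15) = mex{0,3,2,2} = 1
G(16) = mex{1,3,3,2} = 0
G(17) = mex{1,0,3,3} = 2
G(18) = mex{0,0,0,3} = 1
G(19) = mex{2,1,0,0} = 3
G(20) = mex{1,1,1,0} = 2
G(21) = mex{3,0,1,1} = 2
G(22) = mex{2,2,0,1} = 3
G(23) = mex{2,1,2,0} = 3
G(24) = mex{3,3,1,2} = 0
G(25) = mex{3,2,3,1} = 0
G(n+12) = G(n) holds for n = 0,…,6 (a full window of length max(S) = 7), so the sequence is purely periodic with period 12.

12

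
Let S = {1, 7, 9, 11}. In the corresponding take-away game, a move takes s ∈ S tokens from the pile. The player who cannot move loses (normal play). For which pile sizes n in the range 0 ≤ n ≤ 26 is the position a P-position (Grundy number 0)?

G(0) = 0
G(1) = mex{0} = 1
G(2) = mex{1} = 0
G(3) = mex{0} = 1
G(4) = mex{1} = 0
G(5) = mex{0} = 1
G(6) = mex{1} = 0
G(7) = mex{0,0} = 1
G(8) = mex{1,1} = 0
G(9) = mex{0,0,0} = 1
G(10) = mex{1,1,1} = 0
G(11) = mex{0,0,0,0} = 1
G(12) = mex{1,1,1,1} = 0
G(13) = mex{0,0,0,0} = 1
G(14) = mex{1,1,1,1} = 0
G(15) = mex{0,0,0,0} = 1
G(16) = mex{1,1,1,1} = 0
G(17) = mex{0,0,0,0} = 1
G(18) = mex{1,1,1,1} = 0
G(19) = mex{0,0,0,0} = 1
G(20) = mex{1,1,1,1} = 0
G(21) = mex{0,0,0,0} = 1
G(22) = mex{1,1,1,1} = 0
G(23) = mex{0,0,0,0} = 1
G(24) = mex{1,1,1,1} = 0
G(25) = mex{0,0,0,0} = 1
G(26) = mex{1,1,1,1} = 0
P-positions are exactly the n with G(n) = 0.

0, 2, 4, 6, 8, 10, 12, 14, 16, 18, 20, 22, 24, 26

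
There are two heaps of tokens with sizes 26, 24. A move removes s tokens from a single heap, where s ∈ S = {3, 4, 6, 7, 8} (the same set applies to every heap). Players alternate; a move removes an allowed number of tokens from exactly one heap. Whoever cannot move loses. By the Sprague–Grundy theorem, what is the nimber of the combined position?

1

All heaps use S = {3, 4, 6, 7, 8}:
G(0) = 0
G(1) = mex{} = 0
G(2) = mex{} = 0
G(3) = mex{0} = 1
G(4) = mex{0,0} = 1
G(5) = mex{0,0} = 1
G(6) = mex{1,0,0} = 2
G(7) = mex{1,1,0,0} = 2
G(8) = mex{1,1,0,0,0} = 2
G(9) = mex{2,1,1,0,0} = 3
G(10) = mex{2,2,1,1,0} = 3
G(11) = mex{2,2,1,1,1} = 0
G(12) = mex{3,2,2,1,1} = 0
G(13) = mex{3,3,2,2,1} = 0
G(14) = mex{0,3,2,2,2} = 1
G(15) = mex{0,0,3,2,2} = 1
G(16) = mex{0,0,3,3,2} = 1
G(17) = mex{1,0,0,3,3} = 2
G(18) = mex{1,1,0,0,3} = 2
G(19) = mex{1,1,0,0,0} = 2
G(20) = mex{2,1,1,0,0} = 3
G(21) = mex{2,2,1,1,0} = 3
G(22) = mex{2,2,1,1,1} = 0
G(23) = mex{3,2,2,1,1} = 0
G(24) = mex{3,3,2,2,1} = 0
G(25) = mex{0,3,2,2,2} = 1
G(26) = mex{0,0,3,2,2} = 1
Heap A: G(26) = 1.
Heap B: G(24) = 0.
Combined Grundy value = 1 ⊕ 0 = 1.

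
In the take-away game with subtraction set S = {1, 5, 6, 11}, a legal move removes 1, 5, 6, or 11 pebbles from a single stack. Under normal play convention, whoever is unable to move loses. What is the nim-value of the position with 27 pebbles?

n :  0  1  2  3  4  5  6  7  8  9 10 11 12 13 14 15 16 17 18 19 20 21 22 23 24 25 26 27
G :  0  1  0  1  0  1  2  3  2  3  2  3  0  1  0  1  0  1  2  3  2  3  2  3  0  1  0  1

1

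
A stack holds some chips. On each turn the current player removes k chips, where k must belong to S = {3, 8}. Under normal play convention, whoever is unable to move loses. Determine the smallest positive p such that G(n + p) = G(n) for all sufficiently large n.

G(0) = 0
G(1) = mex{} = 0
G(2) = mex{} = 0
G(3) = mex{0} = 1
G(4) = mex{0} = 1
G(5) = mex{0} = 1
G(6) = mex{1} = 0
G(7) = mex{1} = 0
G(8) = mex{1,0} = 2
G(9) = mex{0,0} = 1
G(10) = mex{0,0} = 1
G(11) = mex{2,1} = 0
G(12) = mex{1,1} = 0
G(13) = mex{1,1} = 0
G(14) = mex{0,0} = 1
G(15) = mex{0,0} = 1
G(16) = mex{0,2} = 1
G(17) = mex{1,1} = 0
G(18) = mex{1,1} = 0
G(19) = mex{1,0} = 2
G(20) = mex{0,0} = 1
G(21) = mex{0,0} = 1
G(22) = mex{2,1} = 0
G(23) = mex{1,1} = 0
G(n+11) = G(n) holds for n = 0,…,7 (a full window of length max(S) = 8), so the sequence is purely periodic with period 11.

11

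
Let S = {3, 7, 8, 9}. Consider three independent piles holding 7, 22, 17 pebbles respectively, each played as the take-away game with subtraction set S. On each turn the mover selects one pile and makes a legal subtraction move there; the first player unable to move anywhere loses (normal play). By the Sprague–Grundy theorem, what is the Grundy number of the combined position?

All piles use S = {3, 7, 8, 9}:
G(0) = 0
G(1) = mex{} = 0
G(2) = mex{} = 0
G(3) = mex{0} = 1
G(4) = mex{0} = 1
G(5) = mex{0} = 1
G(6) = mex{1} = 0
G(7) = mex{1,0} = 2
G(8) = mex{1,0,0} = 2
G(9) = mex{0,0,0,0} = 1
G(10) = mex{2,1,0,0} = 3
G(11) = mex{2,1,1,0} = 3
G(12) = mex{1,1,1,1} = 0
G(13) = mex{3,0,1,1} = 2
G(14) = mex{3,2,0,1} = 4
G(15) = mex{0,2,2,0} = 1
G(16) = mex{2,1,2,2} = 0
G(17) = mex{4,3,1,2} = 0
G(18) = mex{1,3,3,1} = 0
G(19) = mex{0,0,3,3} = 1
G(20) = mex{0,2,0,3} = 1
G(21) = mex{0,4,2,0} = 1
G(22) = mex{1,1,4,2} = 0
Pile A: G(7) = 2.
Pile B: G(22) = 0.
Pile C: G(17) = 0.
Combined Grundy value = 2 ⊕ 0 ⊕ 0 = 2.

2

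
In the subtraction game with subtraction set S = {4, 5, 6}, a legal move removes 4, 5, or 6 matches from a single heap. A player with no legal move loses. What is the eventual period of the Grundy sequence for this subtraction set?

10

n :  0  1  2  3  4  5  6  7  8  9 10 11 12 13 14 15 16 17 18 19 20 21
G :  0  0  0  0  1  1  1  1  2  2  0  0  0  0  1  1  1  1  2  2  0  0
G(n+10) = G(n) holds for n = 0,…,5 (a full window of length max(S) = 6), so the sequence is purely periodic with period 10.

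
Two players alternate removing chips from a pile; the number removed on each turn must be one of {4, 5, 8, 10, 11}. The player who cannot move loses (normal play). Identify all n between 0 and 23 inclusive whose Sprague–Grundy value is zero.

G(0) = 0
G(1) = mex{} = 0
G(2) = mex{} = 0
G(3) = mex{} = 0
G(4) = mex{0} = 1
G(5) = mex{0,0} = 1
G(6) = mex{0,0} = 1
G(7) = mex{0,0} = 1
G(8) = mex{1,0,0} = 2
G(9) = mex{1,1,0} = 2
G(10) = mex{1,1,0,0} = 2
G(11) = mex{1,1,0,0,0} = 2
G(12) = mex{2,1,1,0,0} = 3
G(13) = mex{2,2,1,0,0} = 3
G(14) = mex{2,2,1,1,0} = 3
G(15) = mex{2,2,1,1,1} = 0
G(16) = mex{3,2,2,1,1} = 0
G(17) = mex{3,3,2,1,1} = 0
G(18) = mex{3,3,2,2,1} = 0
G(19) = mex{0,3,2,2,2} = 1
G(20) = mex{0,0,3,2,2} = 1
G(21) = mex{0,0,3,2,2} = 1
G(22) = mex{0,0,3,3,2} = 1
G(23) = mex{1,0,0,3,3} = 2
P-positions are exactly the n with G(n) = 0.

0, 1, 2, 3, 15, 16, 17, 18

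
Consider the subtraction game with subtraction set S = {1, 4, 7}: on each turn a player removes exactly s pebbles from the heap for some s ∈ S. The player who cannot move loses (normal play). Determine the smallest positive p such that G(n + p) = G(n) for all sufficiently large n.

8

G(0) = 0
G(1) = mex{0} = 1
G(2) = mex{1} = 0
G(3) = mex{0} = 1
G(4) = mex{1,0} = 2
G(5) = mex{2,1} = 0
G(6) = mex{0,0} = 1
G(7) = mex{1,1,0} = 2
G(8) = mex{2,2,1} = 0
G(9) = mex{0,0,0} = 1
G(10) = mex{1,1,1} = 0
G(11) = mex{0,2,2} = 1
G(12) = mex{1,0,0} = 2
G(13) = mex{2,1,1} = 0
G(14) = mex{0,0,2} = 1
G(15) = mex{1,1,0} = 2
G(16) = mex{2,2,1} = 0
G(17) = mex{0,0,0} = 1
G(n+8) = G(n) holds for n = 0,…,6 (a full window of length max(S) = 7), so the sequence is purely periodic with period 8.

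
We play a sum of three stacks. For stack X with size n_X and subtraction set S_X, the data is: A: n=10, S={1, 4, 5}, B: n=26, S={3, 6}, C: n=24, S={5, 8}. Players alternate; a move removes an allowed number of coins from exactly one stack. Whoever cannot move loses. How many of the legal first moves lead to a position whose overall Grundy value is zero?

0

Stack A, S = {1, 4, 5}:
n :  0  1  2  3  4  5  6  7  8  9 10
G :  0  1  0  1  2  3  2  3  0  1  0
G_A(10) = 0.
Stack B, S = {3, 6}:
n :  0  1  2  3  4  5  6  7  8  9 10 11 12 13 14 15 16 17 18 19 20 21 22 23 24 25 26
G :  0  0  0  1  1  1  2  2  2  0  0  0  1  1  1  2  2  2  0  0  0  1  1  1  2  2  2
G_B(26) = 2.
Stack C, S = {5, 8}:
n :  0  1  2  3  4  5  6  7  8  9 10 11 12 13 14 15 16 17 18 19 20 21 22 23 24
G :  0  0  0  0  0  1  1  1  1  1  2  2  2  0  0  0  0  0  1  1  1  1  1  2  2
G_C(24) = 2.
Combined Grundy value = 0 ⊕ 2 ⊕ 2 = 0.
A winning move leaves total XOR = 0, i.e. changes one component's Grundy value g to g ⊕ X where X is the current total.
Stack A: target g' = 0⊕0 = 0, but every legal move changes the Grundy value (mex property), so 0 moves.
Stack B: target g' = 2⊕0 = 2, but every legal move changes the Grundy value (mex property), so 0 moves.
Stack C: target g' = 2⊕0 = 2, but every legal move changes the Grundy value (mex property), so 0 moves.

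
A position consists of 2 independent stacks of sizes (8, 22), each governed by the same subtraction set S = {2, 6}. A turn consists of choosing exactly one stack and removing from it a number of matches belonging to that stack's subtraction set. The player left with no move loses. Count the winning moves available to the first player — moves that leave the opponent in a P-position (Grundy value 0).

4

All stacks use S = {2, 6}:
n :  0  1  2  3  4  5  6  7  8  9 10 11 12 13 14 15 16 17 18 19 20 21 22
G :  0  0  1  1  0  0  1  1  0  0  1  1  0  0  1  1  0  0  1  1  0  0  1
Stack A: G(8) = 0.
Stack B: G(22) = 1.
Combined Grundy value = 0 ⊕ 1 = 1.
A winning move leaves total XOR = 0, i.e. changes one component's Grundy value g to g ⊕ X where X is the current total.
Stack A: need g' = 0⊕1 = 1. Options: 8−2→G=1, 8−6→G=1. Hits: 2.
Stack B: need g' = 1⊕1 = 0. Options: 22−2→G=0, 22−6→G=0. Hits: 2.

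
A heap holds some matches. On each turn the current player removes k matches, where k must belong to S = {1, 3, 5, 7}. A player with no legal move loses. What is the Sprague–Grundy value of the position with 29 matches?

G(0) = 0
G(1) = mex{0} = 1
G(2) = mex{1} = 0
G(3) = mex{0,0} = 1
G(4) = mex{1,1} = 0
G(5) = mex{0,0,0} = 1
G(6) = mex{1,1,1} = 0
G(7) = mex{0,0,0,0} = 1
G(8) = mex{1,1,1,1} = 0
G(9) = mex{0,0,0,0} = 1
G(10) = mex{1,1,1,1} = 0
G(11) = mex{0,0,0,0} = 1
G(12) = mex{1,1,1,1} = 0
G(13) = mex{0,0,0,0} = 1
G(14) = mex{1,1,1,1} = 0
G(15) = mex{0,0,0,0} = 1
G(16) = mex{1,1,1,1} = 0
G(17) = mex{0,0,0,0} = 1
G(18) = mex{1,1,1,1} = 0
G(19) = mex{0,0,0,0} = 1
G(20) = mex{1,1,1,1} = 0
G(21) = mex{0,0,0,0} = 1
G(22) = mex{1,1,1,1} = 0
G(23) = mex{0,0,0,0} = 1
G(24) = mex{1,1,1,1} = 0
G(25) = mex{0,0,0,0} = 1
G(26) = mex{1,1,1,1} = 0
G(27) = mex{0,0,0,0} = 1
G(28) = mex{1,1,1,1} = 0
G(29) = mex{0,0,0,0} = 1

1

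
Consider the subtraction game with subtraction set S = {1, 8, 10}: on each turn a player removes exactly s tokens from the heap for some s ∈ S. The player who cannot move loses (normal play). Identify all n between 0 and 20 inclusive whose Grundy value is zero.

0, 2, 4, 6, 9, 11, 13, 15, 18, 20

n :  0  1  2  3  4  5  6  7  8  9 10 11 12 13 14 15 16 17 18 19 20
G :  0  1  0  1  0  1  0  1  2  0  1  0  1  0  1  0  1  2  0  1  0
P-positions are exactly the n with G(n) = 0.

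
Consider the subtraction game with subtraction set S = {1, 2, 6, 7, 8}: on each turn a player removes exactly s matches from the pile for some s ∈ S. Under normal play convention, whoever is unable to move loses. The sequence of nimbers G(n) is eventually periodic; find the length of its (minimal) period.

G(0) = 0
G(1) = mex{0} = 1
G(2) = mex{1,0} = 2
G(3) = mex{2,1} = 0
G(4) = mex{0,2} = 1
G(5) = mex{1,0} = 2
G(6) = mex{2,1,0} = 3
G(7) = mex{3,2,1,0} = 4
G(8) = mex{4,3,2,1,0} = 5
G(9) = mex{5,4,0,2,1} = 3
G(10) = mex{3,5,1,0,2} = 4
G(11) = mex{4,3,2,1,0} = 5
G(12) = mex{5,4,3,2,1} = 0
G(13) = mex{0,5,4,3,2} = 1
G(14) = mex{1,0,5,4,3} = 2
G(15) = mex{2,1,3,5,4} = 0
G(16) = mex{0,2,4,3,5} = 1
G(17) = mex{1,0,5,4,3} = 2
G(18) = mex{2,1,0,5,4} = 3
G(19) = mex{3,2,1,0,5} = 4
G(20) = mex{4,3,2,1,0} = 5
G(21) = mex{5,4,0,2,1} = 3
G(22) = mex{3,5,1,0,2} = 4
G(23) = mex{4,3,2,1,0} = 5
G(24) = mex{5,4,3,2,1} = 0
G(25) = mex{0,5,4,3,2} = 1
G(n+12) = G(n) holds for n = 0,…,7 (a full window of length max(S) = 8), so the sequence is purely periodic with period 12.

12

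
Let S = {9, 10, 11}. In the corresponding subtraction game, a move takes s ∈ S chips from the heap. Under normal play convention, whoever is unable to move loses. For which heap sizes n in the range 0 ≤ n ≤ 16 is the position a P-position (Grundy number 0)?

0, 1, 2, 3, 4, 5, 6, 7, 8

G(0) = 0
G(1) = mex{} = 0
G(2) = mex{} = 0
G(3) = mex{} = 0
G(4) = mex{} = 0
G(5) = mex{} = 0
G(6) = mex{} = 0
G(7) = mex{} = 0
G(8) = mex{} = 0
G(9) = mex{0} = 1
G(10) = mex{0,0} = 1
G(11) = mex{0,0,0} = 1
G(12) = mex{0,0,0} = 1
G(13) = mex{0,0,0} = 1
G(14) = mex{0,0,0} = 1
G(15) = mex{0,0,0} = 1
G(16) = mex{0,0,0} = 1
P-positions are exactly the n with G(n) = 0.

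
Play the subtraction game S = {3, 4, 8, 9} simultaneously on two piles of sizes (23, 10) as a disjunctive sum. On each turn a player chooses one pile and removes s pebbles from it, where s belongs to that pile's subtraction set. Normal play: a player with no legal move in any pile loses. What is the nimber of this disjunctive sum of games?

All piles use S = {3, 4, 8, 9}:
n :  0  1  2  3  4  5  6  7  8  9 10 11 12 13 14 15 16 17 18 19 20 21 22 23
G :  0  0  0  1  1  1  2  0  2  3  1  3  0  0  0  1  1  1  2  0  2  3  1  3
Pile A: G(23) = 3.
Pile B: G(10) = 1.
Combined Grundy value = 3 ⊕ 1 = 2.

2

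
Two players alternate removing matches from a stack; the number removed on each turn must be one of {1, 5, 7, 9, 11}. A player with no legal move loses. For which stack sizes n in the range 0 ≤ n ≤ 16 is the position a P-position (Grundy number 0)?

G(0) = 0
G(1) = mex{0} = 1
G(2) = mex{1} = 0
G(3) = mex{0} = 1
G(4) = mex{1} = 0
G(5) = mex{0,0} = 1
G(6) = mex{1,1} = 0
G(7) = mex{0,0,0} = 1
G(8) = mex{1,1,1} = 0
G(9) = mex{0,0,0,0} = 1
G(10) = mex{1,1,1,1} = 0
G(11) = mex{0,0,0,0,0} = 1
G(12) = mex{1,1,1,1,1} = 0
G(13) = mex{0,0,0,0,0} = 1
G(14) = mex{1,1,1,1,1} = 0
G(15) = mex{0,0,0,0,0} = 1
G(16) = mex{1,1,1,1,1} = 0
P-positions are exactly the n with G(n) = 0.

0, 2, 4, 6, 8, 10, 12, 14, 16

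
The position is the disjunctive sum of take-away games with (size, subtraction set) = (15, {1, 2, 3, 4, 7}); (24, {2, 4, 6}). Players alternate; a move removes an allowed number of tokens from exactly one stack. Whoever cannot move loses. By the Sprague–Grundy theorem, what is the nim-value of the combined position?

0

Stack A, S = {1, 2, 3, 4, 7}:
G(0) = 0
G(1) = mex{0} = 1
G(2) = mex{1,0} = 2
G(3) = mex{2,1,0} = 3
G(4) = mex{3,2,1,0} = 4
G(5) = mex{4,3,2,1} = 0
G(6) = mex{0,4,3,2} = 1
G(7) = mex{1,0,4,3,0} = 2
G(8) = mex{2,1,0,4,1} = 3
G(9) = mex{3,2,1,0,2} = 4
G(10) = mex{4,3,2,1,3} = 0
G(11) = mex{0,4,3,2,4} = 1
G(12) = mex{1,0,4,3,0} = 2
G(13) = mex{2,1,0,4,1} = 3
G(14) = mex{3,2,1,0,2} = 4
G(15) = mex{4,3,2,1,3} = 0
G_A(15) = 0.
Stack B, S = {2, 4, 6}:
n :  0  1  2  3  4  5  6  7  8  9 10 11 12 13 14 15 16 17 18 19 20 21 22 23 24
G :  0  0  1  1  2  2  3  3  0  0  1  1  2  2  3  3  0  0  1  1  2  2  3  3  0
G_B(24) = 0.
Combined Grundy value = 0 ⊕ 0 = 0.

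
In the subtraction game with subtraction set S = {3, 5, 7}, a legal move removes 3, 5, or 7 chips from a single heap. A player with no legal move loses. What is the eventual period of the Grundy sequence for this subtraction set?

10

G(0) = 0
G(1) = mex{} = 0
G(2) = mex{} = 0
G(3) = mex{0} = 1
G(4) = mex{0} = 1
G(5) = mex{0,0} = 1
G(6) = mex{1,0} = 2
G(7) = mex{1,0,0} = 2
G(8) = mex{1,1,0} = 2
G(9) = mex{2,1,0} = 3
G(10) = mex{2,1,1} = 0
G(11) = mex{2,2,1} = 0
G(12) = mex{3,2,1} = 0
G(13) = mex{0,2,2} = 1
G(14) = mex{0,3,2} = 1
G(15) = mex{0,0,2} = 1
G(16) = mex{1,0,3} = 2
G(17) = mex{1,0,0} = 2
G(18) = mex{1,1,0} = 2
G(19) = mex{2,1,0} = 3
G(20) = mex{2,1,1} = 0
G(21) = mex{2,2,1} = 0
G(n+10) = G(n) holds for n = 0,…,6 (a full window of length max(S) = 7), so the sequence is purely periodic with period 10.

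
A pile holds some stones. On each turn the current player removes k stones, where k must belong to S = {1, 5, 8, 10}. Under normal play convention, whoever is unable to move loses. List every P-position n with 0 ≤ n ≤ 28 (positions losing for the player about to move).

0, 2, 4, 6, 13, 15, 17, 19, 26, 28

n :  0  1  2  3  4  5  6  7  8  9 10 11 12 13 14 15 16 17 18 19 20 21 22 23 24 25 26 27 28
G :  0  1  0  1  0  1  0  1  2  3  2  3  2  0  1  0  1  0  1  0  1  2  3  2  3  2  0  1  0
P-positions are exactly the n with G(n) = 0.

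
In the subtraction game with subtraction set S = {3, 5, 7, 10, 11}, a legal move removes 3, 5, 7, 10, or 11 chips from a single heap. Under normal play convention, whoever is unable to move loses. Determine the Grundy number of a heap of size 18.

1

G(0) = 0
G(1) = mex{} = 0
G(2) = mex{} = 0
G(3) = mex{0} = 1
G(4) = mex{0} = 1
G(5) = mex{0,0} = 1
G(6) = mex{1,0} = 2
G(7) = mex{1,0,0} = 2
G(8) = mex{1,1,0} = 2
G(9) = mex{2,1,0} = 3
G(10) = mex{2,1,1,0} = 3
G(11) = mex{2,2,1,0,0} = 3
G(12) = mex{3,2,1,0,0} = 4
G(13) = mex{3,2,2,1,0} = 4
G(14) = mex{3,3,2,1,1} = 0
G(15) = mex{4,3,2,1,1} = 0
G(16) = mex{4,3,3,2,1} = 0
G(17) = mex{0,4,3,2,2} = 1
G(18) = mex{0,4,3,2,2} = 1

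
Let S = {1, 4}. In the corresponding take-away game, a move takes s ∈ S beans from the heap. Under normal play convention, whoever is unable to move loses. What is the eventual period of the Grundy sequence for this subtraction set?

G(0) = 0
G(1) = mex{0} = 1
G(2) = mex{1} = 0
G(3) = mex{0} = 1
G(4) = mex{1,0} = 2
G(5) = mex{2,1} = 0
G(6) = mex{0,0} = 1
G(7) = mex{1,1} = 0
G(8) = mex{0,2} = 1
G(9) = mex{1,0} = 2
G(10) = mex{2,1} = 0
G(11) = mex{0,0} = 1
G(12) = mex{1,1} = 0
G(13) = mex{0,2} = 1
G(14) = mex{1,0} = 2
G(n+5) = G(n) holds for n = 0,…,3 (a full window of length max(S) = 4), so the sequence is purely periodic with period 5.

5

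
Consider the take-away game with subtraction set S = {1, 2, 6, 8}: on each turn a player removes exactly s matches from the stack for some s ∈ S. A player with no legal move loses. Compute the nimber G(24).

0

G(0) = 0
G(1) = mex{0} = 1
G(2) = mex{1,0} = 2
G(3) = mex{2,1} = 0
G(4) = mex{0,2} = 1
G(5) = mex{1,0} = 2
G(6) = mex{2,1,0} = 3
G(7) = mex{3,2,1} = 0
G(8) = mex{0,3,2,0} = 1
G(9) = mex{1,0,0,1} = 2
G(10) = mex{2,1,1,2} = 0
G(11) = mex{0,2,2,0} = 1
G(12) = mex{1,0,3,1} = 2
G(13) = mex{2,1,0,2} = 3
G(14) = mex{3,2,1,3} = 0
G(15) = mex{0,3,2,0} = 1
G(16) = mex{1,0,0,1} = 2
G(17) = mex{2,1,1,2} = 0
G(18) = mex{0,2,2,0} = 1
G(19) = mex{1,0,3,1} = 2
G(20) = mex{2,1,0,2} = 3
G(21) = mex{3,2,1,3} = 0
G(22) = mex{0,3,2,0} = 1
G(23) = mex{1,0,0,1} = 2
G(24) = mex{2,1,1,2} = 0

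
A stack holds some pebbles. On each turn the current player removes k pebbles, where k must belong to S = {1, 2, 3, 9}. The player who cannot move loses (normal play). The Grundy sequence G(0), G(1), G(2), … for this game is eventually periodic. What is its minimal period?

4

n :  0  1  2  3  4  5  6  7  8  9 10 11 12 13 14
G :  0  1  2  3  0  1  2  3  0  1  2  3  0  1  2
G(n+4) = G(n) holds for n = 0,…,8 (a full window of length max(S) = 9), so the sequence is purely periodic with period 4.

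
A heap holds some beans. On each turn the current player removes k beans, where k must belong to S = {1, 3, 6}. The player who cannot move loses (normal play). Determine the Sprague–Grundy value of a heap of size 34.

G(0) = 0
G(1) = mex{0} = 1
G(2) = mex{1} = 0
G(3) = mex{0,0} = 1
G(4) = mex{1,1} = 0
G(5) = mex{0,0} = 1
G(6) = mex{1,1,0} = 2
G(7) = mex{2,0,1} = 3
G(8) = mex{3,1,0} = 2
G(9) = mex{2,2,1} = 0
G(10) = mex{0,3,0} = 1
G(11) = mex{1,2,1} = 0
G(12) = mex{0,0,2} = 1
G(13) = mex{1,1,3} = 0
G(14) = mex{0,0,2} = 1
G(15) = mex{1,1,0} = 2
G(16) = mex{2,0,1} = 3
G(17) = mex{3,1,0} = 2
G(18) = mex{2,2,1} = 0
G(19) = mex{0,3,0} = 1
G(20) = mex{1,2,1} = 0
G(21) = mex{0,0,2} = 1
G(22) = mex{1,1,3} = 0
G(23) = mex{0,0,2} = 1
G(24) = mex{1,1,0} = 2
G(25) = mex{2,0,1} = 3
G(26) = mex{3,1,0} = 2
G(27) = mex{2,2,1} = 0
G(28) = mex{0,3,0} = 1
G(29) = mex{1,2,1} = 0
G(30) = mex{0,0,2} = 1
G(31) = mex{1,1,3} = 0
G(32) = mex{0,0,2} = 1
G(33) = mex{1,1,0} = 2
G(34) = mex{2,0,1} = 3

3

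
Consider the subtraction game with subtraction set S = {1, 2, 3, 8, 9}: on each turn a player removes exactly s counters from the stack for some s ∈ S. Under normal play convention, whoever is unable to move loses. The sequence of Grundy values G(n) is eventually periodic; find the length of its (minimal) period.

n :  0  1  2  3  4  5  6  7  8  9 10 11 12 13 14 15 16 17 18 19 20 21
G :  0  1  2  3  0  1  2  3  4  5  0  1  2  3  0  1  2  3  4  5  0  1
G(n+10) = G(n) holds for n = 0,…,8 (a full window of length max(S) = 9), so the sequence is purely periodic with period 10.

10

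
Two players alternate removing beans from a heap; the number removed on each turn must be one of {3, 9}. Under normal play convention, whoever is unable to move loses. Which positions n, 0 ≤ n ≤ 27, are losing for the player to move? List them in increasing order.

0, 1, 2, 6, 7, 8, 12, 13, 14, 18, 19, 20, 24, 25, 26

n :  0  1  2  3  4  5  6  7  8  9 10 11 12 13 14 15 16 17 18 19 20 21 22 23 24 25 26 27
G :  0  0  0  1  1  1  0  0  0  1  1  1  0  0  0  1  1  1  0  0  0  1  1  1  0  0  0  1
P-positions are exactly the n with G(n) = 0.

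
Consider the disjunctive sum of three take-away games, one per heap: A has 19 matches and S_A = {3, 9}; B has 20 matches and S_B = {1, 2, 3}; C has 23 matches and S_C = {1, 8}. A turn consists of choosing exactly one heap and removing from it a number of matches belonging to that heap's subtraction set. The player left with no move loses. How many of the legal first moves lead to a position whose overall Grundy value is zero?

Heap A, S = {3, 9}:
n :  0  1  2  3  4  5  6  7  8  9 10 11 12 13 14 15 16 17 18 19
G :  0  0  0  1  1  1  0  0  0  1  1  1  0  0  0  1  1  1  0  0
G_A(19) = 0.
Heap B, S = {1, 2, 3}:
G(0) = 0
G(1) = mex{0} = 1
G(2) = mex{1,0} = 2
G(3) = mex{2,1,0} = 3
G(4) = mex{3,2,1} = 0
G(5) = mex{0,3,2} = 1
G(6) = mex{1,0,3} = 2
G(7) = mex{2,1,0} = 3
G(8) = mex{3,2,1} = 0
G(9) = mex{0,3,2} = 1
G(10) = mex{1,0,3} = 2
G(11) = mex{2,1,0} = 3
G(12) = mex{3,2,1} = 0
G(13) = mex{0,3,2} = 1
G(14) = mex{1,0,3} = 2
G(15) = mex{2,1,0} = 3
G(16) = mex{3,2,1} = 0
G(17) = mex{0,3,2} = 1
G(18) = mex{1,0,3} = 2
G(19) = mex{2,1,0} = 3
G(20) = mex{3,2,1} = 0
G_B(20) = 0.
Heap C, S = {1, 8}:
G(0) = 0
G(1) = mex{0} = 1
G(2) = mex{1} = 0
G(3) = mex{0} = 1
G(4) = mex{1} = 0
G(5) = mex{0} = 1
G(6) = mex{1} = 0
G(7) = mex{0} = 1
G(8) = mex{1,0} = 2
G(9) = mex{2,1} = 0
G(10) = mex{0,0} = 1
G(11) = mex{1,1} = 0
G(12) = mex{0,0} = 1
G(13) = mex{1,1} = 0
G(14) = mex{0,0} = 1
G(15) = mex{1,1} = 0
G(16) = mex{0,2} = 1
G(17) = mex{1,0} = 2
G(18) = mex{2,1} = 0
G(19) = mex{0,0} = 1
G(20) = mex{1,1} = 0
G(21) = mex{0,0} = 1
G(22) = mex{1,1} = 0
G(23) = mex{0,0} = 1
G_C(23) = 1.
Combined Grundy value = 0 ⊕ 0 ⊕ 1 = 1.
A winning move leaves total XOR = 0, i.e. changes one component's Grundy value g to g ⊕ X where X is the current total.
Heap A: need g' = 0⊕1 = 1. Options: 19−3→G=1, 19−9→G=1. Hits: 2.
Heap B: need g' = 0⊕1 = 1. Options: 20−1→G=3, 20−2→G=2, 20−3→G=1. Hits: 1.
Heap C: need g' = 1⊕1 = 0. Options: 23−1→G=0, 23−8→G=0. Hits: 2.

5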